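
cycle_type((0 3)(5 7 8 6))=2.4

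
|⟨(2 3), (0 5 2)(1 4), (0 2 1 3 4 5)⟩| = 720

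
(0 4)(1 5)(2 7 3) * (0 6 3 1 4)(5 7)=(1 7)(2 5 4 6 3)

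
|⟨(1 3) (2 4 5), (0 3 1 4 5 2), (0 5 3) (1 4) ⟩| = 720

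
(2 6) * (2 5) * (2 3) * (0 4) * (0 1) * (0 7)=(0 4 1 7)(2 6 5 3)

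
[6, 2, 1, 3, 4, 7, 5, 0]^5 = [6, 2, 1, 3, 4, 7, 5, 0]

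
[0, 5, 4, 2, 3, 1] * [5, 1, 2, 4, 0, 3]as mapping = [0→5, 1→3, 2→0, 3→2, 4→4, 5→1]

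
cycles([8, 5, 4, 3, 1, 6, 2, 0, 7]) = (0 8 7)(1 5 6 2 4)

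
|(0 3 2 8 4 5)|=6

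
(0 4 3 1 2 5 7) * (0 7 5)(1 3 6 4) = (0 1 2)(4 6)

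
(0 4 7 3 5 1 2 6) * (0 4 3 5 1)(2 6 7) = (0 3 1 6 4 2 7 5)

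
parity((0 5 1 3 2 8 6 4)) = odd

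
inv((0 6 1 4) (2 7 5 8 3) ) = (0 4 1 6) (2 3 8 5 7) 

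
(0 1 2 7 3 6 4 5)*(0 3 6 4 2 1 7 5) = (0 7 6 2 5 3 4)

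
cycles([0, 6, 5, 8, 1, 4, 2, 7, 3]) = (1 6 2 5 4) (3 8) 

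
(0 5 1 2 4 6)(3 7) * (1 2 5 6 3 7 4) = (0 6)(1 5 2)(3 4)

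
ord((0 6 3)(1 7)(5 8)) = 6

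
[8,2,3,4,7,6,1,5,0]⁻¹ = [8,6,1,2,3,7,5,4,0]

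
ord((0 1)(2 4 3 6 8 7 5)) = 14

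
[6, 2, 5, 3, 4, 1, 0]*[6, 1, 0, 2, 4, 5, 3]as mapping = [0→3, 1→0, 2→5, 3→2, 4→4, 5→1, 6→6]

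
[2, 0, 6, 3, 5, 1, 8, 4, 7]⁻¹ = [1, 5, 0, 3, 7, 4, 2, 8, 6]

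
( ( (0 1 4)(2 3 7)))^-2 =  (0 1 4)(2 3 7)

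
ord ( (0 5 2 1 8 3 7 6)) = 8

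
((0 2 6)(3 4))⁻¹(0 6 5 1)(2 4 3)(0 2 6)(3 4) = (0 5 1 2)(3 4 6)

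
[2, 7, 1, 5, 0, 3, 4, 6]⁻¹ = [4, 2, 0, 5, 6, 3, 7, 1]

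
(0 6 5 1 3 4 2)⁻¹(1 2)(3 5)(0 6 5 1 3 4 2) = (0 3)(1 4)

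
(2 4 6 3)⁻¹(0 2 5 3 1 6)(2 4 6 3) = (0 4 5 2 1 3)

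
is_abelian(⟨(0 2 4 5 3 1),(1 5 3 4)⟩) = no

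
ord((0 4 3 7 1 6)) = 6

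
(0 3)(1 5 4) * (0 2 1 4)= (0 3 2 1 5)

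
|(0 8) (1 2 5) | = 6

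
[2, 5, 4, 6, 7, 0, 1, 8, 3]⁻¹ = [5, 6, 0, 8, 2, 1, 3, 4, 7]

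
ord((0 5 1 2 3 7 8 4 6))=9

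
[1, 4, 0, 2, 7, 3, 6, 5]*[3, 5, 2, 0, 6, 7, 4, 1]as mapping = [0→5, 1→6, 2→3, 3→2, 4→1, 5→0, 6→4, 7→7]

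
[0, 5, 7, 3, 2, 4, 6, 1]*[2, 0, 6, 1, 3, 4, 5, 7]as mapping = [0→2, 1→4, 2→7, 3→1, 4→6, 5→3, 6→5, 7→0]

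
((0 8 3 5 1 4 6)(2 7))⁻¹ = (0 6 4 1 5 3 8)(2 7)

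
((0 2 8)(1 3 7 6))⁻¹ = (0 8 2)(1 6 7 3)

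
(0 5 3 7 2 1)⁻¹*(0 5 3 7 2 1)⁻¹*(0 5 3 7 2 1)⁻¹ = (0 7)(1 3)(2 5)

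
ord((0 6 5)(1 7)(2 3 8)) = 6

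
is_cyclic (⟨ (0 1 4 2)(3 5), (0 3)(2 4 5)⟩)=no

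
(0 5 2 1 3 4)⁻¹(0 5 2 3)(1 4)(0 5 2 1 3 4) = (0 3)(1 4 5 2)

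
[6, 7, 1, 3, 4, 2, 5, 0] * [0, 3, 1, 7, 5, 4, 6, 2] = [6, 2, 3, 7, 5, 1, 4, 0]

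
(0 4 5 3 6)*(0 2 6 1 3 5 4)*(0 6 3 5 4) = (0 6 2 3 1 5 4)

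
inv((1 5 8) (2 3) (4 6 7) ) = (1 8 5) (2 3) (4 7 6) 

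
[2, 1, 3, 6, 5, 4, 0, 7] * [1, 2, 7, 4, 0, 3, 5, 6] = [7, 2, 4, 5, 3, 0, 1, 6]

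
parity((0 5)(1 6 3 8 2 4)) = even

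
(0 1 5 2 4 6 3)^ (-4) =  (0 2 3 5 6 1 4)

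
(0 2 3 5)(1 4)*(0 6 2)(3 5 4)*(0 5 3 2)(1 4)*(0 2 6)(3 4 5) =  (0 3 1 6 2 4 5)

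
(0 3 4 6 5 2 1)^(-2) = (0 2 6 3 1 5 4)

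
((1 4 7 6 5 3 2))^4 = (1 5 4 3 7 2 6)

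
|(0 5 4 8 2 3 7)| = 7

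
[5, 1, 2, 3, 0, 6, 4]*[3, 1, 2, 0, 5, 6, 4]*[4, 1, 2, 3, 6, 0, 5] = [5, 1, 2, 4, 3, 6, 0]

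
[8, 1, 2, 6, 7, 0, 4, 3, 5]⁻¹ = [5, 1, 2, 7, 6, 8, 3, 4, 0]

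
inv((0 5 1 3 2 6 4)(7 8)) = (0 4 6 2 3 1 5)(7 8)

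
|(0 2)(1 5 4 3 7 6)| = 6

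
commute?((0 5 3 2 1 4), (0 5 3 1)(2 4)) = no:(0 5 3 2 1 4)*(0 5 3 1)(2 4) = (0 3 4 5 1 2), (0 5 3 1)(2 4)*(0 5 3 2 1 4) = (0 3 4 1 5 2)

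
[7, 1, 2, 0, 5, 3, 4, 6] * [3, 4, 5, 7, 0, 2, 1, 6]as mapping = [0→6, 1→4, 2→5, 3→3, 4→2, 5→7, 6→0, 7→1]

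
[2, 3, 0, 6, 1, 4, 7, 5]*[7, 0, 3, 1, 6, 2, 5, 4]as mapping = [0→3, 1→1, 2→7, 3→5, 4→0, 5→6, 6→4, 7→2]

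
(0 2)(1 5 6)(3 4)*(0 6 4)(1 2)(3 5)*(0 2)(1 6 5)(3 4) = (0 6)(1 4)(2 5 3)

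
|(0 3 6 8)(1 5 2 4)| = 4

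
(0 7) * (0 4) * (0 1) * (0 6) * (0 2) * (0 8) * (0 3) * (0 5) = (0 7 4 1 6 2 8 3 5)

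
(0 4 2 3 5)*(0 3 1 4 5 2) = (0 5 3 2 1 4) 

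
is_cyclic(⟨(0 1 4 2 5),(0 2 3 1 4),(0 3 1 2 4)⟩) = no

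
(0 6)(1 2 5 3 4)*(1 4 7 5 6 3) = (0 3 7 5 1 2 6)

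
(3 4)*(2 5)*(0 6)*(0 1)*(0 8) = (0 6 1 8)(2 5)(3 4)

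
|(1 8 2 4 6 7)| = 6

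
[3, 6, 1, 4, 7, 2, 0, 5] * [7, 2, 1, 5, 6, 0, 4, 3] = [5, 4, 2, 6, 3, 1, 7, 0]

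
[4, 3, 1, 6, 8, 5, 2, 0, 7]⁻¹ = [7, 2, 6, 1, 0, 5, 3, 8, 4]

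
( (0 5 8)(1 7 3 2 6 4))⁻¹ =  (0 8 5)(1 4 6 2 3 7)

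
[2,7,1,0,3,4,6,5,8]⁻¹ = [3,2,0,4,5,7,6,1,8]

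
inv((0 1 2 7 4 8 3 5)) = (0 5 3 8 4 7 2 1)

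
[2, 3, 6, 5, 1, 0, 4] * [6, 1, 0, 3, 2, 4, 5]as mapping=[0→0, 1→3, 2→5, 3→4, 4→1, 5→6, 6→2]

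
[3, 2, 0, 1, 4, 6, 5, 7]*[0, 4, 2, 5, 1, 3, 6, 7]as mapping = [0→5, 1→2, 2→0, 3→4, 4→1, 5→6, 6→3, 7→7]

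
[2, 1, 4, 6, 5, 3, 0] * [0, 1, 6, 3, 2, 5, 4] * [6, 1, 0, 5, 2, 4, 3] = [3, 1, 0, 2, 4, 5, 6]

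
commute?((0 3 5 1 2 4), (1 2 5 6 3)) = no:(0 3 5 1 2 4)*(1 2 5 6 3) = (0 1 5 2 4)(3 6), (1 2 5 6 3)*(0 3 5 1 2 4) = (0 3 2 1 4)(5 6)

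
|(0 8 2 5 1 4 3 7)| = 8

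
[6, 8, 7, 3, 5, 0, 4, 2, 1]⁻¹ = [5, 8, 7, 3, 6, 4, 0, 2, 1]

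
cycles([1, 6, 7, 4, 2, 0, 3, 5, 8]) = (0 1 6 3 4 2 7 5)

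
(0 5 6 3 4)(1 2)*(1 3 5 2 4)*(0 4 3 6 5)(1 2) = (0 1 3 2 6)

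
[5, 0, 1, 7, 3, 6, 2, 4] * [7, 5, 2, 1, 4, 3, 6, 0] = [3, 7, 5, 0, 1, 6, 2, 4]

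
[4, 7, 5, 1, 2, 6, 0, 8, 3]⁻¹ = [6, 3, 4, 8, 0, 2, 5, 1, 7]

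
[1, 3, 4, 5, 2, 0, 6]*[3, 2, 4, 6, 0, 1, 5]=[2, 6, 0, 1, 4, 3, 5] 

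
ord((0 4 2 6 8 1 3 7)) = 8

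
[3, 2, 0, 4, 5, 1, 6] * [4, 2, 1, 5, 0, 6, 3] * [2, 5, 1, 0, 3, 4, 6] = [4, 5, 3, 2, 6, 1, 0]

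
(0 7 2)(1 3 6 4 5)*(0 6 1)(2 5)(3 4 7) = (0 3 1 4 2 6 7 5)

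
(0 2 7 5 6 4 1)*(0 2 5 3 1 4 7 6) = (0 5)(1 2 6 7 3)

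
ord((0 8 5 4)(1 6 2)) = 12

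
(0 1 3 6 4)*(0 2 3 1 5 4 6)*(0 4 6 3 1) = (0 5 6 3 4 2 1)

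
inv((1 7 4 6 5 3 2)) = (1 2 3 5 6 4 7)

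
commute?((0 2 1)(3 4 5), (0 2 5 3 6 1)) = no:(0 2 1)(3 4 5)*(0 2 5 3 6 1) = (0 5 6 1 2)(3 4), (0 2 5 3 6 1)*(0 2 1)(3 4 5) = (0 1 2 3 6)(4 5)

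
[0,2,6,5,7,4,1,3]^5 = [0,6,1,5,7,4,2,3]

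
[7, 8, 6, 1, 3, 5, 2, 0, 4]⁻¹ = [7, 3, 6, 4, 8, 5, 2, 0, 1]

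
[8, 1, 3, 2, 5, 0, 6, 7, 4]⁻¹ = [5, 1, 3, 2, 8, 4, 6, 7, 0]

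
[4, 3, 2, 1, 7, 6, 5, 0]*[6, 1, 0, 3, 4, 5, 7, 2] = [4, 3, 0, 1, 2, 7, 5, 6]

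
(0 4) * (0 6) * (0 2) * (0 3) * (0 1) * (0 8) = (0 4 6 2 3 1 8)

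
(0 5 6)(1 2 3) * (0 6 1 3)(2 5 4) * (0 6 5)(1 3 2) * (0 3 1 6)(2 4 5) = (0 5 1 3 4 6 2)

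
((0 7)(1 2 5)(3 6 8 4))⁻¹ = (0 7)(1 5 2)(3 4 8 6)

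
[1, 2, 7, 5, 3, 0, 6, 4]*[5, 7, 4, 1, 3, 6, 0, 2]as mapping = [0→7, 1→4, 2→2, 3→6, 4→1, 5→5, 6→0, 7→3]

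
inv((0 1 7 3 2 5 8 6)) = (0 6 8 5 2 3 7 1)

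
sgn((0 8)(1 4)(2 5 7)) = 1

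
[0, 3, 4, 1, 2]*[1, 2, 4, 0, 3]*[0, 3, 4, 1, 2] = [3, 0, 1, 4, 2]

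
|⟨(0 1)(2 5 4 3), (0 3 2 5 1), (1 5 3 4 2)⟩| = 360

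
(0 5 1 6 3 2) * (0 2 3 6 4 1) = (0 5)(1 4)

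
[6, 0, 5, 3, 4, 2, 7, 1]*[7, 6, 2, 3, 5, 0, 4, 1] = [4, 7, 0, 3, 5, 2, 1, 6]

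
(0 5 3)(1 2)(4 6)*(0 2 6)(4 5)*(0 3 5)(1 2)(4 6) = (0 6)(1 4 3)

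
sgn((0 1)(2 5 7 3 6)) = -1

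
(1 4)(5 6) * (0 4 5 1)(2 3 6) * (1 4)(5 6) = (0 1 6 4)(2 3 5)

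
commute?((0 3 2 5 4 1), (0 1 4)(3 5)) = no:(0 3 2 5 4 1)*(0 1 4)(3 5) = (0 5)(2 3), (0 1 4)(3 5)*(0 3 2 5 4 1) = (2 5)(3 4)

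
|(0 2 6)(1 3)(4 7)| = 6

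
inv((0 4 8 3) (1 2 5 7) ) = (0 3 8 4) (1 7 5 2) 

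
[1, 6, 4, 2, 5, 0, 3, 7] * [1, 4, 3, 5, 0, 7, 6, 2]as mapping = [0→4, 1→6, 2→0, 3→3, 4→7, 5→1, 6→5, 7→2]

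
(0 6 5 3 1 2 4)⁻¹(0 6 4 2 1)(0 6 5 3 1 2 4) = (0 4 2 6 5)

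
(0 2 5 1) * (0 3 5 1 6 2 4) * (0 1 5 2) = (0 4 1 3 2 5 6)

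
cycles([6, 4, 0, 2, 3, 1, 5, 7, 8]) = (0 6 5 1 4 3 2)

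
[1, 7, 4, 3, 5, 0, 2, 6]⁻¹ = [5, 0, 6, 3, 2, 4, 7, 1]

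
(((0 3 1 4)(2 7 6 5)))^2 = (0 1)(2 6)(3 4)(5 7)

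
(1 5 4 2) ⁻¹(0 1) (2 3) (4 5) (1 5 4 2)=(0 5) (1 3) (2 4) 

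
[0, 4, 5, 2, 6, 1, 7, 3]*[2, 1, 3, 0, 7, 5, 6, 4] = [2, 7, 5, 3, 6, 1, 4, 0]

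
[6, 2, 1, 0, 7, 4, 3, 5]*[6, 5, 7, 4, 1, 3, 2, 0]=[2, 7, 5, 6, 0, 1, 4, 3]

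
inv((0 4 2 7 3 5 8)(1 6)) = (0 8 5 3 7 2 4)(1 6)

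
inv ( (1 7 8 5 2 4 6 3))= (1 3 6 4 2 5 8 7)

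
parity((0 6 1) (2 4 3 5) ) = odd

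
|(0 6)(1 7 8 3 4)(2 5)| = 10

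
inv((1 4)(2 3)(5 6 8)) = (1 4)(2 3)(5 8 6)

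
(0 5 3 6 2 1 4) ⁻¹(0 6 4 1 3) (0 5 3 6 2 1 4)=(0 4 6 5 2) 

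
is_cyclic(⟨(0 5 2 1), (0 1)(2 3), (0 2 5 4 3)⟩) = no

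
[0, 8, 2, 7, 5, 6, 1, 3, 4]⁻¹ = [0, 6, 2, 7, 8, 4, 5, 3, 1]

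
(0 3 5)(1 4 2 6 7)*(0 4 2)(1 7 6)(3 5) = (0 5 4)(1 2)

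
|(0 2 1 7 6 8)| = 6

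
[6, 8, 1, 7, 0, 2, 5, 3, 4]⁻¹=[4, 2, 5, 7, 8, 6, 0, 3, 1]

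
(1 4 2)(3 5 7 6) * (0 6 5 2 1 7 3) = (0 6)(1 4)(2 7 5 3)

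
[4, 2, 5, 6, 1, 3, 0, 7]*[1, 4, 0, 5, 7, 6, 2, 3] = [7, 0, 6, 2, 4, 5, 1, 3]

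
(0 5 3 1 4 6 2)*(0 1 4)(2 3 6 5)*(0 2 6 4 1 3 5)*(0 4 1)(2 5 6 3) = (0 3)(1 5)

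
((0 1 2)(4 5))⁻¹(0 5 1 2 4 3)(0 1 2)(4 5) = (0 5 3 1 4 2)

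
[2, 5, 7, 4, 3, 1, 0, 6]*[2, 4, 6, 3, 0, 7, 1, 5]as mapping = [0→6, 1→7, 2→5, 3→0, 4→3, 5→4, 6→2, 7→1]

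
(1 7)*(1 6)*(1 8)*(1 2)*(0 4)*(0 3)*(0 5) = (0 4 3 5) (1 7 6 8 2) 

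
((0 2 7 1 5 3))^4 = (0 5 7)(1 2 3)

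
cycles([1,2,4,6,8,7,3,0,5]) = (0 1 2 4 8 5 7)(3 6)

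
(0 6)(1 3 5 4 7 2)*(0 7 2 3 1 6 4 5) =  (0 4 2 6 7 3)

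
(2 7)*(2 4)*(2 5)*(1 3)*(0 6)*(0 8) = (0 6 8) (1 3) (2 7 4 5) 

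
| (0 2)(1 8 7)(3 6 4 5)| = 12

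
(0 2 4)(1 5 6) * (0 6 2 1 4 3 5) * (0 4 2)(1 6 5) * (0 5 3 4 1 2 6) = (2 4 3)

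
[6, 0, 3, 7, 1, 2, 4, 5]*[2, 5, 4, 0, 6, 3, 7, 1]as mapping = [0→7, 1→2, 2→0, 3→1, 4→5, 5→4, 6→6, 7→3]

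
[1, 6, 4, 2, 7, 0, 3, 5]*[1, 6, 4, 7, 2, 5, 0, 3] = [6, 0, 2, 4, 3, 1, 7, 5]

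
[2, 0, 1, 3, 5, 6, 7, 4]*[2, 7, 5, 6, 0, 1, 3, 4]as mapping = [0→5, 1→2, 2→7, 3→6, 4→1, 5→3, 6→4, 7→0]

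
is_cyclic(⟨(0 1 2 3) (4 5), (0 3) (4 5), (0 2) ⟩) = no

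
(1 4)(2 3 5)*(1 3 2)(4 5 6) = (1 5)(3 6 4)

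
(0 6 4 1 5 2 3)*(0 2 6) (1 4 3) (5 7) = (1 7 5 6 3 2) 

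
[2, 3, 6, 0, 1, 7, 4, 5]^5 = [3, 4, 0, 1, 6, 7, 2, 5]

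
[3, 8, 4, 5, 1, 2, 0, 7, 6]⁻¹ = [6, 4, 5, 0, 2, 3, 8, 7, 1]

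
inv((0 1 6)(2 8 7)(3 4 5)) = (0 6 1)(2 7 8)(3 5 4)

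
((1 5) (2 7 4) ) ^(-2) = (2 7 4) 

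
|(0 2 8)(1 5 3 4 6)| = 15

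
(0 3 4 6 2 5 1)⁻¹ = (0 1 5 2 6 4 3)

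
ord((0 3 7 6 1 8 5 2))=8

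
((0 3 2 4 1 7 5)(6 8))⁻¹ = (0 5 7 1 4 2 3)(6 8)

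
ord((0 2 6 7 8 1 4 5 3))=9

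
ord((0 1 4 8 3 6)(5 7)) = 6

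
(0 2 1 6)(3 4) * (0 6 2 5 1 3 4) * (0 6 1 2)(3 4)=(0 5 2 4 3 6 1)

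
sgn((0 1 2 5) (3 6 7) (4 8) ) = 1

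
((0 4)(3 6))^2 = ()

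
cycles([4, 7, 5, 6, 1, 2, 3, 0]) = (0 4 1 7)(2 5)(3 6)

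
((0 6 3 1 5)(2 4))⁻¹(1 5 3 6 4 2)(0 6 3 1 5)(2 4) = (0 1 3 2 4 5)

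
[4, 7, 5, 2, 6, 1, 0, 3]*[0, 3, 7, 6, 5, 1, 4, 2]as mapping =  [0→5, 1→2, 2→1, 3→7, 4→4, 5→3, 6→0, 7→6]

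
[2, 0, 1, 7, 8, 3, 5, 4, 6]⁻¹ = [1, 2, 0, 5, 7, 6, 8, 3, 4]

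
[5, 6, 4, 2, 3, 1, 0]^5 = [5, 6, 3, 4, 2, 1, 0]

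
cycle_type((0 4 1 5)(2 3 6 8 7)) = 4.5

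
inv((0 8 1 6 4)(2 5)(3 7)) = (0 4 6 1 8)(2 5)(3 7)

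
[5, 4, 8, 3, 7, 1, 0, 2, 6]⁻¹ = [6, 5, 7, 3, 1, 0, 8, 4, 2]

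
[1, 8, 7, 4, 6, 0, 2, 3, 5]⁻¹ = [5, 0, 6, 7, 3, 8, 4, 2, 1]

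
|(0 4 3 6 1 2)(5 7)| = 6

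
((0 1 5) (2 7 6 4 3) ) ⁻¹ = (0 5 1) (2 3 4 6 7) 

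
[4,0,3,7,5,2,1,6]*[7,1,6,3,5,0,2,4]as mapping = [0→5,1→7,2→3,3→4,4→0,5→6,6→1,7→2]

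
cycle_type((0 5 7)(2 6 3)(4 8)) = 2.3^2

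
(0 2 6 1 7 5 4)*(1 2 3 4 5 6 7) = (0 3 4)(2 7 6)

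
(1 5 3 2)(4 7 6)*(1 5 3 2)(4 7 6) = (1 3)(2 5)(4 6 7)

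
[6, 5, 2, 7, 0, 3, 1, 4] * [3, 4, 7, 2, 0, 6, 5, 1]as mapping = [0→5, 1→6, 2→7, 3→1, 4→3, 5→2, 6→4, 7→0]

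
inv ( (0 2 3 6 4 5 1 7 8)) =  (0 8 7 1 5 4 6 3 2)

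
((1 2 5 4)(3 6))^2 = (1 5)(2 4)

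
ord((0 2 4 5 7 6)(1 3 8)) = 6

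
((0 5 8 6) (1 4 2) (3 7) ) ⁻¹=(0 6 8 5) (1 2 4) (3 7) 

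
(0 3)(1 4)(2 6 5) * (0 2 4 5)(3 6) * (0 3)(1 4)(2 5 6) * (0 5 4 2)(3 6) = (1 3 4 2 5)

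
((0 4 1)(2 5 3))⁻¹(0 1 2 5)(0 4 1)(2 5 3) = (0 5 3 4)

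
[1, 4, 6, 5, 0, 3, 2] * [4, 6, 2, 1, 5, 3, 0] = [6, 5, 0, 3, 4, 1, 2]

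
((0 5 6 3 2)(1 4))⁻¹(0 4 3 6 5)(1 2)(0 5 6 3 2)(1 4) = (0 4)(1 2 3 6 5)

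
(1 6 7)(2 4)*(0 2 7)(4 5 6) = (0 2 5 6)(1 4 7)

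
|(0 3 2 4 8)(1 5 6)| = 15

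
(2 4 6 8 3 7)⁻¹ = (2 7 3 8 6 4)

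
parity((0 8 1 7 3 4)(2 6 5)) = odd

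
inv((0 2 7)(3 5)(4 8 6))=(0 7 2)(3 5)(4 6 8)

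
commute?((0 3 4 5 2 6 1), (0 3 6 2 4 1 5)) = no:(0 3 4 5 2 6 1)*(0 3 6 2 4 1 5) = (0 6 5 4)(1 3), (0 3 6 2 4 1 5)*(0 3 4 5 2 6 1) = (0 4)(1 2 5 3)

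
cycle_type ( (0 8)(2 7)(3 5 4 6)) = 2^2.4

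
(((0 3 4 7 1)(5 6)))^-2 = (0 7 3 1 4)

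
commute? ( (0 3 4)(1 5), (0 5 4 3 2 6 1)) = no: (0 3 4)(1 5) * (0 5 4 3 2 6 1) = (0 2 6 1 4 5), (0 5 4 3 2 6 1) * (0 3 4)(1 5) = (0 1 3 2 6 5)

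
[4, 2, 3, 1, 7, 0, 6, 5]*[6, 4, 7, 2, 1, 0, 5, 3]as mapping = [0→1, 1→7, 2→2, 3→4, 4→3, 5→6, 6→5, 7→0]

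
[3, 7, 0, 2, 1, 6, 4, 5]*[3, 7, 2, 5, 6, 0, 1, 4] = [5, 4, 3, 2, 7, 1, 6, 0]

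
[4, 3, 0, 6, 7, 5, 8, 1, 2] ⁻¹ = [2, 7, 8, 1, 0, 5, 3, 4, 6] 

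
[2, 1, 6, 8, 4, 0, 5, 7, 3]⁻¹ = [5, 1, 0, 8, 4, 6, 2, 7, 3]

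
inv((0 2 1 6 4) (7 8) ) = (0 4 6 1 2) (7 8) 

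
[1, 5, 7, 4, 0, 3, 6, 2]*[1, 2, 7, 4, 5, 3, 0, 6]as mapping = [0→2, 1→3, 2→6, 3→5, 4→1, 5→4, 6→0, 7→7]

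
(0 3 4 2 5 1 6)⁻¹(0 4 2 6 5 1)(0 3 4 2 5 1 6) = (0 1 6 3 2 5)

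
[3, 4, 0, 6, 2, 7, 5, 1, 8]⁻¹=[2, 7, 4, 0, 1, 6, 3, 5, 8]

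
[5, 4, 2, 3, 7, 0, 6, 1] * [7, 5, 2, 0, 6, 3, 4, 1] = [3, 6, 2, 0, 1, 7, 4, 5]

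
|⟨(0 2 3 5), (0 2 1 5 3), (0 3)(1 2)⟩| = 120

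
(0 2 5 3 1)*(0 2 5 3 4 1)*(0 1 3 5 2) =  (0 2 5 4 3 1)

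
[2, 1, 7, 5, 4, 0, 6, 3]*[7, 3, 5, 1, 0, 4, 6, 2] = [5, 3, 2, 4, 0, 7, 6, 1]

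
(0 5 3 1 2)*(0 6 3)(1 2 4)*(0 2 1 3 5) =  (1 4 3)(2 6 5)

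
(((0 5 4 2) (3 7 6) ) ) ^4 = (3 7 6) 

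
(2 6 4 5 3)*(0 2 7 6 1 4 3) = (0 2 1 4 5)(3 7 6)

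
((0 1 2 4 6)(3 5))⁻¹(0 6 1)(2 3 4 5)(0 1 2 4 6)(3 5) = (0 2 1)(3 4 5 6)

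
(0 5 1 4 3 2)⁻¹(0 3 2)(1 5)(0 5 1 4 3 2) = (0 5 2)(1 4)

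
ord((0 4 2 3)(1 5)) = 4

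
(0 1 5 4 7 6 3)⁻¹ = (0 3 6 7 4 5 1)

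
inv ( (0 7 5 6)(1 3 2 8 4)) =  (0 6 5 7)(1 4 8 2 3)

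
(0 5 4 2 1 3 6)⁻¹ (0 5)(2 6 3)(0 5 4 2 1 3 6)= (0 6 1)(4 5)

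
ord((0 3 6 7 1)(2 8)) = 10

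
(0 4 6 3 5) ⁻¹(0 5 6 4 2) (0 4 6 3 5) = (0 3 6 2 4) 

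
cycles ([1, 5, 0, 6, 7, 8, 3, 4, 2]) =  (0 1 5 8 2) (3 6) (4 7) 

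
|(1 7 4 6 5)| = 5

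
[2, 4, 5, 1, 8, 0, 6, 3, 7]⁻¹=[5, 3, 0, 7, 1, 2, 6, 8, 4]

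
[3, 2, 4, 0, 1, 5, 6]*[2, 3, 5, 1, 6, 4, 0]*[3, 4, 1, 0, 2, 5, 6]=[4, 5, 6, 1, 0, 2, 3]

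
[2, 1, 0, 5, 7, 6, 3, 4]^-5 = [2, 1, 0, 5, 7, 6, 3, 4]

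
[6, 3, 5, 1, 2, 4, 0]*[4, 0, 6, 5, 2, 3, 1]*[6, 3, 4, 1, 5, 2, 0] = [3, 2, 1, 6, 0, 4, 5]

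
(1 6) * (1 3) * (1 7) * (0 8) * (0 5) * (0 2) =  (0 8 5 2)(1 6 3 7)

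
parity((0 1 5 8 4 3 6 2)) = odd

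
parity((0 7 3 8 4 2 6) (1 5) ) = odd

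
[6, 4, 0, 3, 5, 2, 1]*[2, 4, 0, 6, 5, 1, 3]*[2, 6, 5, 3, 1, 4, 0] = [3, 4, 5, 0, 6, 2, 1]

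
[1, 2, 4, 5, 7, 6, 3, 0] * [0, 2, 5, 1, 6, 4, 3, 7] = [2, 5, 6, 4, 7, 3, 1, 0]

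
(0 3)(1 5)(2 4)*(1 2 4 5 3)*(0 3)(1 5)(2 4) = (0 5 4 2 1)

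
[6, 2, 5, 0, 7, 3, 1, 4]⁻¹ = [3, 6, 1, 5, 7, 2, 0, 4]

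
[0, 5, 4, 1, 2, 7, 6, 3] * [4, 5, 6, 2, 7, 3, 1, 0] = [4, 3, 7, 5, 6, 0, 1, 2]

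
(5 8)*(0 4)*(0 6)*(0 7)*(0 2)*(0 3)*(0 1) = (0 4 6 7 2 3 1)(5 8)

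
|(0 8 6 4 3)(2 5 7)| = 15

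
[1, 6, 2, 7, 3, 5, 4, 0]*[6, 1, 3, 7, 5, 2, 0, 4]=[1, 0, 3, 4, 7, 2, 5, 6]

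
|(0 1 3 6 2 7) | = 6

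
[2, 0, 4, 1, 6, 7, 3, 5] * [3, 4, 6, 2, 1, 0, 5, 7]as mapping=[0→6, 1→3, 2→1, 3→4, 4→5, 5→7, 6→2, 7→0]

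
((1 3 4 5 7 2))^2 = (1 4 7)(2 3 5)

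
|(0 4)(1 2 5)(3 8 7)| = 6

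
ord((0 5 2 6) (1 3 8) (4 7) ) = 12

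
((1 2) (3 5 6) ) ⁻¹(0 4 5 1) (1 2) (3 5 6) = (0 4 6 2) 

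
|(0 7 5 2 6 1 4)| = 7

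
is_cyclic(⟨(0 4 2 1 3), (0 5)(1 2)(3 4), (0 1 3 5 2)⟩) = no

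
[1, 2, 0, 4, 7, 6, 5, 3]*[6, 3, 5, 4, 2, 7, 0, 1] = [3, 5, 6, 2, 1, 0, 7, 4]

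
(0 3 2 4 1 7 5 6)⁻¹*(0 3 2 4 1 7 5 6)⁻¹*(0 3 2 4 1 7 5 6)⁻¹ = (0 7 2 6 1 3 5 4)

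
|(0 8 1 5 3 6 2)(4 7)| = 14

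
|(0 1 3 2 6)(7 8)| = 10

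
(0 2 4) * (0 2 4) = (0 4 2)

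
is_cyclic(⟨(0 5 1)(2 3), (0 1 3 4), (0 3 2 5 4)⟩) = no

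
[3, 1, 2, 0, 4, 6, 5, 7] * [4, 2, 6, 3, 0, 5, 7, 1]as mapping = [0→3, 1→2, 2→6, 3→4, 4→0, 5→7, 6→5, 7→1]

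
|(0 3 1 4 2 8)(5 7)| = 6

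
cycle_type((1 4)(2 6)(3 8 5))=2^2.3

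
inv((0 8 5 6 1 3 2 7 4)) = (0 4 7 2 3 1 6 5 8)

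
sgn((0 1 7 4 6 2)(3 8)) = 1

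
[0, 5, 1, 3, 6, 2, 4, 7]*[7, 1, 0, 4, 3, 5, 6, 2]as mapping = [0→7, 1→5, 2→1, 3→4, 4→6, 5→0, 6→3, 7→2]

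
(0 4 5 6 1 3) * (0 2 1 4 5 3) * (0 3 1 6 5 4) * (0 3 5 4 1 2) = (0 1 5 4 2 6 3)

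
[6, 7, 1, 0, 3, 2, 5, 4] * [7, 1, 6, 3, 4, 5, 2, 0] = [2, 0, 1, 7, 3, 6, 5, 4]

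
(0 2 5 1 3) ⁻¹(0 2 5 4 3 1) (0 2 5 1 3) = (0 3 2 5 1 4) 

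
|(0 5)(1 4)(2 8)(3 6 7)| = 6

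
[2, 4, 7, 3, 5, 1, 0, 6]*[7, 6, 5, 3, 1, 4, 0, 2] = [5, 1, 2, 3, 4, 6, 7, 0]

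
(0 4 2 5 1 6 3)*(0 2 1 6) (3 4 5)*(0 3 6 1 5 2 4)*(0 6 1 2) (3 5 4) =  (1 5 2) 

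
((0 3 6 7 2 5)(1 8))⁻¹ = (0 5 2 7 6 3)(1 8)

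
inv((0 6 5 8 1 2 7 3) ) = (0 3 7 2 1 8 5 6) 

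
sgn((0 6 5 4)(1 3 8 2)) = 1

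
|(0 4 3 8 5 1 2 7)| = 8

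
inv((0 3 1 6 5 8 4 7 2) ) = (0 2 7 4 8 5 6 1 3) 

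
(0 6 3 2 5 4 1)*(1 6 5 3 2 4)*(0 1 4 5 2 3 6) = (0 2 6 3 5 4)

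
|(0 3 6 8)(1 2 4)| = 12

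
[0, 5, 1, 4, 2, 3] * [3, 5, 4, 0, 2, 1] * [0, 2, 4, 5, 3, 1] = [5, 2, 1, 4, 3, 0]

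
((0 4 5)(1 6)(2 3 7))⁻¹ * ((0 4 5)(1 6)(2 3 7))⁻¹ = (0 4 5)(2 3 7)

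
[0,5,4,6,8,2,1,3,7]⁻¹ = [0,6,5,7,2,1,3,8,4]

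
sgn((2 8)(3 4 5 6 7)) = -1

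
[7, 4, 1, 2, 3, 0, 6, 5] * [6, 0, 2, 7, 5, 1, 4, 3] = [3, 5, 0, 2, 7, 6, 4, 1]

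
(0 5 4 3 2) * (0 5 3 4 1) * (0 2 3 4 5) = (0 4 5 1 2)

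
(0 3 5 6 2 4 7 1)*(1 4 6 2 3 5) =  (0 5 2 6 3 1)(4 7)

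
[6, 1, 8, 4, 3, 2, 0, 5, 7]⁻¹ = [6, 1, 5, 4, 3, 7, 0, 8, 2]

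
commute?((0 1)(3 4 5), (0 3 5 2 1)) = no:(0 1)(3 4 5)*(0 3 5 2 1) = (1 3 4 2), (0 3 5 2 1)*(0 1)(3 4 5) = (0 4 5 2)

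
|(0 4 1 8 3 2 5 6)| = 8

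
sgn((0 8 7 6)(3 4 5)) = -1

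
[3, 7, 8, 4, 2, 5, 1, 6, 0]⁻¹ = [8, 6, 4, 0, 3, 5, 7, 1, 2]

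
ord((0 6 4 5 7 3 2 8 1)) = 9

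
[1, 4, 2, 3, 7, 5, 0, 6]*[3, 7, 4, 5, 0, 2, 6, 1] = [7, 0, 4, 5, 1, 2, 3, 6]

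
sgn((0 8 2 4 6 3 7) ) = 1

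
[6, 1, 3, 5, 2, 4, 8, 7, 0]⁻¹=[8, 1, 4, 2, 5, 3, 0, 7, 6]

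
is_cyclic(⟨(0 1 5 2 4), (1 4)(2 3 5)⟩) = no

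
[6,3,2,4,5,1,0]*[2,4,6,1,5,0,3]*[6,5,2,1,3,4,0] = [1,5,0,4,6,3,2]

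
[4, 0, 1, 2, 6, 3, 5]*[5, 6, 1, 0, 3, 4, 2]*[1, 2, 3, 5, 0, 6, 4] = [5, 6, 4, 2, 3, 1, 0]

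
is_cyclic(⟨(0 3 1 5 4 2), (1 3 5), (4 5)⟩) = no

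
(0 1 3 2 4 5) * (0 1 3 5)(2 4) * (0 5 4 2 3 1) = (0 1 4 5)(2 3)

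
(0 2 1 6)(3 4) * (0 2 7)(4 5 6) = (0 7)(1 4 3 5 6 2)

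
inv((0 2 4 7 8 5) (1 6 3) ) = (0 5 8 7 4 2) (1 3 6) 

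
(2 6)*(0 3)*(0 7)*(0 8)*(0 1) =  (0 3 7 8 1)(2 6)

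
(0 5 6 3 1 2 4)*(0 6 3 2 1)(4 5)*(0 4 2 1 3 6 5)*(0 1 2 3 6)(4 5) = (0 3 5)(1 6 2)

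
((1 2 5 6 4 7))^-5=(1 2 5 6 4 7)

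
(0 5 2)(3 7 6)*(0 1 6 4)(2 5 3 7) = (0 3 2 1 6 7 4)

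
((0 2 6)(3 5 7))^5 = (0 6 2)(3 7 5)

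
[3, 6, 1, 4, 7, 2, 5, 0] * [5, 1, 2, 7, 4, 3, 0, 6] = [7, 0, 1, 4, 6, 2, 3, 5]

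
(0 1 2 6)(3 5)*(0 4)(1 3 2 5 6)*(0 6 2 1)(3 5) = (0 5 1 3 2)(4 6)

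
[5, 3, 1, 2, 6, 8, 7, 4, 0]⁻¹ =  [8, 2, 3, 1, 7, 0, 4, 6, 5]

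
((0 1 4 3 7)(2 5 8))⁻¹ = (0 7 3 4 1)(2 8 5)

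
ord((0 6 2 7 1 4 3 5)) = 8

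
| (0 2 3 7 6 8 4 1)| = 8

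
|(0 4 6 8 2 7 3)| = 7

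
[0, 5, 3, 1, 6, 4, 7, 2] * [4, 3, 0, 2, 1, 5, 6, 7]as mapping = [0→4, 1→5, 2→2, 3→3, 4→6, 5→1, 6→7, 7→0]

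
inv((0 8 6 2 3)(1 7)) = (0 3 2 6 8)(1 7)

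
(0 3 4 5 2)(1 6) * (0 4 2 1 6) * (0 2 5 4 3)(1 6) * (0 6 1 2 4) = (0 6 2 3 5 1 4)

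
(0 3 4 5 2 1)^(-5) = (0 3 4 5 2 1)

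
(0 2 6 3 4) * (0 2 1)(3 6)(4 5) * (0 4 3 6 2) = (0 1 4)(2 6)(3 5)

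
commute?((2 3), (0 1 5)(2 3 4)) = no:(2 3)*(0 1 5)(2 3 4) = (0 1 5)(2 4), (0 1 5)(2 3 4)*(2 3) = (0 1 5)(3 4)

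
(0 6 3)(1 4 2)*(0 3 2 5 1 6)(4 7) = (1 7 4 5)(2 6)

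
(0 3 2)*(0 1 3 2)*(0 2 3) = (0 3 2 1)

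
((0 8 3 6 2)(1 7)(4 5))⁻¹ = (0 2 6 3 8)(1 7)(4 5)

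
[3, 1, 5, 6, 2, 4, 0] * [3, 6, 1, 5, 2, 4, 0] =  [5, 6, 4, 0, 1, 2, 3]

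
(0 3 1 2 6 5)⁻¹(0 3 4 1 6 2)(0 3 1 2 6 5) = (1 4 2 5 6 3)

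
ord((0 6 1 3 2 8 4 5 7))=9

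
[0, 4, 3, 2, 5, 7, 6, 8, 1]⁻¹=[0, 8, 3, 2, 1, 4, 6, 5, 7]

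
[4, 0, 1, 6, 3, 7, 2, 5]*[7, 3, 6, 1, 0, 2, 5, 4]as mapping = [0→0, 1→7, 2→3, 3→5, 4→1, 5→4, 6→6, 7→2]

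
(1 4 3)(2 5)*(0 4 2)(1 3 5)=(0 4 5)(1 2)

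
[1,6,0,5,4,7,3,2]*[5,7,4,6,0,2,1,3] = [7,1,5,2,0,3,6,4]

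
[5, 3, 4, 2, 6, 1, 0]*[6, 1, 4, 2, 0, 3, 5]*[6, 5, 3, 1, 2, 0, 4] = [1, 3, 6, 2, 0, 5, 4]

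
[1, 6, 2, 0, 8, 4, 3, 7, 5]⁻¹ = [3, 0, 2, 6, 5, 8, 1, 7, 4]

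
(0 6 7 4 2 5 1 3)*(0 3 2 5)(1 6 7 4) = (0 7 1 2)(4 5 6)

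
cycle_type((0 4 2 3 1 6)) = 6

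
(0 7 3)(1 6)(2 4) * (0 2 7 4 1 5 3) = (0 4 7)(1 6 5 3 2)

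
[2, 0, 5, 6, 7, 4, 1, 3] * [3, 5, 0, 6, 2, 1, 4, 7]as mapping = [0→0, 1→3, 2→1, 3→4, 4→7, 5→2, 6→5, 7→6]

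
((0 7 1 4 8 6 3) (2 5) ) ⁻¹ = (0 3 6 8 4 1 7) (2 5) 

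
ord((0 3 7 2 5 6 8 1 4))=9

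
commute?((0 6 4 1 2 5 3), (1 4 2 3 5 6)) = no:(0 6 4 1 2 5 3)*(1 4 2 3 5 6) = (0 1 3)(2 6), (1 4 2 3 5 6)*(0 6 4 1 2 5 3) = (0 6 2)(4 5)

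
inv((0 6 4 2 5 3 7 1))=(0 1 7 3 5 2 4 6)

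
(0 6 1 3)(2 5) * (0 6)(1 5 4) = (1 3 6 5 2 4)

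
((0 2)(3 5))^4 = ()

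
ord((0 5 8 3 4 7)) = 6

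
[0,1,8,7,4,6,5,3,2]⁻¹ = [0,1,8,7,4,6,5,3,2]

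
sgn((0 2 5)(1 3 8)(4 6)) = -1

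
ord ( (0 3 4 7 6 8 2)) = 7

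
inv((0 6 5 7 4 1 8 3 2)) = (0 2 3 8 1 4 7 5 6)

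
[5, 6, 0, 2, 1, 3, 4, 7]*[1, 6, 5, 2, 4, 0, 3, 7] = [0, 3, 1, 5, 6, 2, 4, 7]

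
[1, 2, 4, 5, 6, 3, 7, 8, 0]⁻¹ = [8, 0, 1, 5, 2, 3, 4, 6, 7]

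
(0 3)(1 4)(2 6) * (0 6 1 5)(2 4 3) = (0 2 1 3 6 4 5)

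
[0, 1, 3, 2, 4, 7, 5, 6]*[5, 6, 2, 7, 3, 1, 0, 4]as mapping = [0→5, 1→6, 2→7, 3→2, 4→3, 5→4, 6→1, 7→0]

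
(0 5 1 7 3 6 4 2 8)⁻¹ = (0 8 2 4 6 3 7 1 5)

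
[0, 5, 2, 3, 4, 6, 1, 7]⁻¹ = [0, 6, 2, 3, 4, 1, 5, 7]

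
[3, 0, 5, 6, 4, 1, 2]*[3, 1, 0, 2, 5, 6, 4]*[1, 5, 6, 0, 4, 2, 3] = [6, 0, 3, 4, 2, 5, 1] 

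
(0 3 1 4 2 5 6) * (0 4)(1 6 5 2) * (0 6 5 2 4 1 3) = (1 6)(2 4 3 5)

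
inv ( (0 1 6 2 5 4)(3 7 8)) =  (0 4 5 2 6 1)(3 8 7)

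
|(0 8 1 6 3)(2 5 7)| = 15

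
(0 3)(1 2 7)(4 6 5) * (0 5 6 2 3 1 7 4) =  (0 1 3 5)(2 4)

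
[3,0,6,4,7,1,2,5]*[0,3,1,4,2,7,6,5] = [4,0,6,2,5,3,1,7]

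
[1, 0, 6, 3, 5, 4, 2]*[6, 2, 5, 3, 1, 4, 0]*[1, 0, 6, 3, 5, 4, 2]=[6, 2, 1, 3, 5, 0, 4]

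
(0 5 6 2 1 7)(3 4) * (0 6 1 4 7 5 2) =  (0 2 4 3 7 6)(1 5)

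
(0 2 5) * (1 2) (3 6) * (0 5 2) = (0 1) (3 6) 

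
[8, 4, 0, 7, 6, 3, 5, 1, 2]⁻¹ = [2, 7, 8, 5, 1, 6, 4, 3, 0]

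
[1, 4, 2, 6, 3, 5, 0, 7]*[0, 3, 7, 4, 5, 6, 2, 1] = [3, 5, 7, 2, 4, 6, 0, 1]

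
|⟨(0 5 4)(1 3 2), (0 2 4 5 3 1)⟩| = 120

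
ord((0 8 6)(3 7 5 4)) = 12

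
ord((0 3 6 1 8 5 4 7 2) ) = 9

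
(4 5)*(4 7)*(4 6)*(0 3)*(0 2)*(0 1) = (0 3 2 1)(4 5 7 6)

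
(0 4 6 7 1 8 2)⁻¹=(0 2 8 1 7 6 4)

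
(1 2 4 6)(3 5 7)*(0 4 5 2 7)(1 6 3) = (0 4 3 2 5)(1 7)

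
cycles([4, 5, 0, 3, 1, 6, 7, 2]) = (0 4 1 5 6 7 2)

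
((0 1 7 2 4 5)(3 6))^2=(0 7 4)(1 2 5)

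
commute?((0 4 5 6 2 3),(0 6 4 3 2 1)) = no:(0 4 5 6 2 3)*(0 6 4 3 2 1) = (0 3 6 1)(4 5),(0 6 4 3 2 1)*(0 4 5 6 2 3) = (0 2 1 4)(5 6)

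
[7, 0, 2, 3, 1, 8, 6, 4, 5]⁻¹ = [1, 4, 2, 3, 7, 8, 6, 0, 5]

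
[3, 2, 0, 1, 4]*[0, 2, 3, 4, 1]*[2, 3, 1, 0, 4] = [4, 0, 2, 1, 3]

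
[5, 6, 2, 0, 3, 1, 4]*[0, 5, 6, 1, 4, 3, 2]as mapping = [0→3, 1→2, 2→6, 3→0, 4→1, 5→5, 6→4]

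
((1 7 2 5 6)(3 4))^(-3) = (1 2 6 7 5)(3 4)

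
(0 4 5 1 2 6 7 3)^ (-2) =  (0 7 2 5)(1 4 3 6)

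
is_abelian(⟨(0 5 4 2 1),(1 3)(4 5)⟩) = no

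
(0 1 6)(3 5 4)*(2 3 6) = (0 1 2 3 5 4 6)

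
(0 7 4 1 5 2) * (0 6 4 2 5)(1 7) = (0 1)(2 6 4 7)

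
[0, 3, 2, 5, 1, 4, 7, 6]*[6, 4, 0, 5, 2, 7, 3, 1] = [6, 5, 0, 7, 4, 2, 1, 3]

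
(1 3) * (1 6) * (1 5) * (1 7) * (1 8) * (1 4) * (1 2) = (1 3 6 5 7 8 4 2)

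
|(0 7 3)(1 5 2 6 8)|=15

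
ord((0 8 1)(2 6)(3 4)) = 6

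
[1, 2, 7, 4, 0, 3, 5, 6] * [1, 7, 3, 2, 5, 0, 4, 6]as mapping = [0→7, 1→3, 2→6, 3→5, 4→1, 5→2, 6→0, 7→4]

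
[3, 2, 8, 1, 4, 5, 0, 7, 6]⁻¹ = [6, 3, 1, 0, 4, 5, 8, 7, 2]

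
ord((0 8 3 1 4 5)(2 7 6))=6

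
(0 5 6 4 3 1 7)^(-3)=(0 3 5 1 6 7 4)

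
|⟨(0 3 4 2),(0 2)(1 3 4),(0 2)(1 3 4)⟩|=120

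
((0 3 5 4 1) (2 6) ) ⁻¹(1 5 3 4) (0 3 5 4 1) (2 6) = (0 4 5 1) 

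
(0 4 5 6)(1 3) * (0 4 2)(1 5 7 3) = (0 2)(3 5 6 4 7)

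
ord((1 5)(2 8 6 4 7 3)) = 6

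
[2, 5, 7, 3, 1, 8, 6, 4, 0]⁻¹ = [8, 4, 0, 3, 7, 1, 6, 2, 5]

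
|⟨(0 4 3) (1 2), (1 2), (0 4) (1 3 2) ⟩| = 120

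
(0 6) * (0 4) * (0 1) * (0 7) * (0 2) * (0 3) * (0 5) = (0 6 4 1 7 2 3 5)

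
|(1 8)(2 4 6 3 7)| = 10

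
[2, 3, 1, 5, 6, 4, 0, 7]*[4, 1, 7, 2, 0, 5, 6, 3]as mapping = [0→7, 1→2, 2→1, 3→5, 4→6, 5→0, 6→4, 7→3]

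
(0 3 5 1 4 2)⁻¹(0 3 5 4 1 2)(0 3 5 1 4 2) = (0 3 5 1 2 4)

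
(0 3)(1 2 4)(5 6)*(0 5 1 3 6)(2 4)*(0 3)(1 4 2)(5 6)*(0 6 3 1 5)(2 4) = (1 4 6 2 5)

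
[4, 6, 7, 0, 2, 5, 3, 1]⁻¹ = [3, 7, 4, 6, 0, 5, 1, 2]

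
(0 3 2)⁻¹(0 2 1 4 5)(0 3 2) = (0 1 4 5 3)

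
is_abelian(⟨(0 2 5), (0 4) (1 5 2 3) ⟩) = no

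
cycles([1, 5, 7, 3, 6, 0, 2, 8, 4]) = (0 1 5)(2 7 8 4 6)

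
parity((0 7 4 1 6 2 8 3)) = odd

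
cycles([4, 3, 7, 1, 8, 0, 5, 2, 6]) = (0 4 8 6 5)(1 3)(2 7)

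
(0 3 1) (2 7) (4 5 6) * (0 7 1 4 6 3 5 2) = (0 5 3 4 2 1 7) 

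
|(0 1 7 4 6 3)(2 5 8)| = 6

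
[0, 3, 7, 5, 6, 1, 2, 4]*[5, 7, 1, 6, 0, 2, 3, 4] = [5, 6, 4, 2, 3, 7, 1, 0]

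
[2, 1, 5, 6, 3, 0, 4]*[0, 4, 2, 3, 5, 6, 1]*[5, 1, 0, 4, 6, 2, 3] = [0, 6, 3, 1, 4, 5, 2]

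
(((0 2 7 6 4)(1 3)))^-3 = (0 7 4 2 6)(1 3)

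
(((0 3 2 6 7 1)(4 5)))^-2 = (0 7 2)(1 6 3)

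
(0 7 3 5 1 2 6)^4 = (0 1 7 2 3 6 5)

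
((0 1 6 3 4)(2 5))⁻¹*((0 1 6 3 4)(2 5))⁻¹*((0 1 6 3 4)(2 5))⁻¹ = (0 6 4 1 3)(2 5)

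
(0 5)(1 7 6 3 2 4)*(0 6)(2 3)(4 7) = (0 5 6 2 7)(1 4)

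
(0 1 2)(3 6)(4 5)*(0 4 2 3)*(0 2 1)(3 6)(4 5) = (1 6 2 5)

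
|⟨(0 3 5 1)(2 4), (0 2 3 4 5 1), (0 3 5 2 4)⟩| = 720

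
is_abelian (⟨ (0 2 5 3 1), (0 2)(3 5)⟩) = no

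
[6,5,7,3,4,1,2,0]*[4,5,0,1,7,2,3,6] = [3,2,6,1,7,5,0,4]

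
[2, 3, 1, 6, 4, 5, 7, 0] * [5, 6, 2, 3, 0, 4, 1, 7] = [2, 3, 6, 1, 0, 4, 7, 5]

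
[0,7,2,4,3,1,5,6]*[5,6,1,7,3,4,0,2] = [5,2,1,3,7,6,4,0]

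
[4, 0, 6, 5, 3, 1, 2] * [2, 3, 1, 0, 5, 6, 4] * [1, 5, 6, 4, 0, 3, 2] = [3, 6, 0, 2, 1, 4, 5]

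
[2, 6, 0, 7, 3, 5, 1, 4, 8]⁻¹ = [2, 6, 0, 4, 7, 5, 1, 3, 8]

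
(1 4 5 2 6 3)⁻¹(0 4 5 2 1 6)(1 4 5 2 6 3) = (0 5 2 6 4 3)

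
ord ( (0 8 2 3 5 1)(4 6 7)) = 6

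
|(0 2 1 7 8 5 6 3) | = 8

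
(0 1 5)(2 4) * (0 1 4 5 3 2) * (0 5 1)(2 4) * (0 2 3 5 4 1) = (0 3 1 5 2)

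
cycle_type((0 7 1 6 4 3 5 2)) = 8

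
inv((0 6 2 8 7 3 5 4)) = (0 4 5 3 7 8 2 6)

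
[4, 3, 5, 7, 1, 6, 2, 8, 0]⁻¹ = [8, 4, 6, 1, 0, 2, 5, 3, 7]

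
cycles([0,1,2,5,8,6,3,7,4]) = (3 5 6)(4 8)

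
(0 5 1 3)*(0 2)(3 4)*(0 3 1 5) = (1 4)(2 3)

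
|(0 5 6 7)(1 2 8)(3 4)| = 12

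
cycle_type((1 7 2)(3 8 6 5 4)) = 3.5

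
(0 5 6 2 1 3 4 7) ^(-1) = (0 7 4 3 1 2 6 5) 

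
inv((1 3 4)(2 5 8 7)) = (1 4 3)(2 7 8 5)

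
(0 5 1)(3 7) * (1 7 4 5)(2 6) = (0 1)(2 6)(3 4 5 7)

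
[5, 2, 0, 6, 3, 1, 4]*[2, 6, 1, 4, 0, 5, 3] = [5, 1, 2, 3, 4, 6, 0]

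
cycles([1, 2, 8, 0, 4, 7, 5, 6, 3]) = (0 1 2 8 3)(5 7 6)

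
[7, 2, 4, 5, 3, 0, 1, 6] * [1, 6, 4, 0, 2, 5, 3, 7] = [7, 4, 2, 5, 0, 1, 6, 3]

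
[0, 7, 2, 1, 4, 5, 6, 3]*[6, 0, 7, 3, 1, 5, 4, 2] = [6, 2, 7, 0, 1, 5, 4, 3]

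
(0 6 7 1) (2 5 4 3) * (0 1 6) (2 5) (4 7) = (3 5 7 6 4) 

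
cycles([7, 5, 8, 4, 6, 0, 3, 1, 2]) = (0 7 1 5)(2 8)(3 4 6)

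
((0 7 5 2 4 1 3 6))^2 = (0 5 4 3)(1 6 7 2)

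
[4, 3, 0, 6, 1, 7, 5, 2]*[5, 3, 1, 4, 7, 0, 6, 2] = [7, 4, 5, 6, 3, 2, 0, 1]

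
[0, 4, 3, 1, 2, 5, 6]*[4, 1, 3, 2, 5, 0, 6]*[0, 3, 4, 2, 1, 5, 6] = [1, 5, 4, 3, 2, 0, 6]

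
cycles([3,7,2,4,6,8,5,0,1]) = (0 3 4 6 5 8 1 7)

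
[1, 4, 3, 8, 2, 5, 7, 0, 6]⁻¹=[7, 0, 4, 2, 1, 5, 8, 6, 3]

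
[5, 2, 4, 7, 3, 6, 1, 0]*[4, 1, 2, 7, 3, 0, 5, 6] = [0, 2, 3, 6, 7, 5, 1, 4]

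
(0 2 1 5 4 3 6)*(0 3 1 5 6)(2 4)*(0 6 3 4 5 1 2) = (0 5)(1 3 6 4 2)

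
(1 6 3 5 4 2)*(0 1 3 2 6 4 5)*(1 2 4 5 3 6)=(0 2 6 4 1 5 3)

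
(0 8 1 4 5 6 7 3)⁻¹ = (0 3 7 6 5 4 1 8)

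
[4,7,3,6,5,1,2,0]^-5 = [0,1,3,6,4,5,2,7]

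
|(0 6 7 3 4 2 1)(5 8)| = 14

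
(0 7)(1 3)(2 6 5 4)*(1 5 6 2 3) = (0 7)(3 5 4)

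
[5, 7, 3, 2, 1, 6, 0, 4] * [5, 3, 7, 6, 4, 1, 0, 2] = [1, 2, 6, 7, 3, 0, 5, 4]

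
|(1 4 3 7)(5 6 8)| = 12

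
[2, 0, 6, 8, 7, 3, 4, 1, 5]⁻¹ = [1, 7, 0, 5, 6, 8, 2, 4, 3]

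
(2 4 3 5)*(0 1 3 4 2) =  (0 1 3 5)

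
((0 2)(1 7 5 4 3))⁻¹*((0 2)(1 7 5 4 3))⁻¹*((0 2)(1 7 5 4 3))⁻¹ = (0 2)(1 5 3 7 4)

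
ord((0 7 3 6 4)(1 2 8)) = 15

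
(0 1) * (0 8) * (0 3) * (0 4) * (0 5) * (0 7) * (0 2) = (0 1 8 3 4 5 7 2)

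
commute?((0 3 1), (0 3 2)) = no:(0 3 1)*(0 3 2) = (0 2)(1 3), (0 3 2)*(0 3 1) = (0 1)(2 3)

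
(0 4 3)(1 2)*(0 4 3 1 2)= (0 3 4 1)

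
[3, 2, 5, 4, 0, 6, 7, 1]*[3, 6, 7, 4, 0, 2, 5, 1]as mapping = [0→4, 1→7, 2→2, 3→0, 4→3, 5→5, 6→1, 7→6]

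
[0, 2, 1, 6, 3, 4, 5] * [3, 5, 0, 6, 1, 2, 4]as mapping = [0→3, 1→0, 2→5, 3→4, 4→6, 5→1, 6→2]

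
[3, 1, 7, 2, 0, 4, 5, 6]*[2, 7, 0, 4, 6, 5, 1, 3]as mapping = [0→4, 1→7, 2→3, 3→0, 4→2, 5→6, 6→5, 7→1]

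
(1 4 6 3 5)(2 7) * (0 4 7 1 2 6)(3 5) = (0 4)(1 7 6 5 2)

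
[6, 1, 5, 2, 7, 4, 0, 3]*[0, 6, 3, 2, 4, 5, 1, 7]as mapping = [0→1, 1→6, 2→5, 3→3, 4→7, 5→4, 6→0, 7→2]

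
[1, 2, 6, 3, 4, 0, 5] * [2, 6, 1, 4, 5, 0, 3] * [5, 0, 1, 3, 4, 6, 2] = [2, 0, 3, 4, 6, 1, 5]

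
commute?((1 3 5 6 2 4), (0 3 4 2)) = no:(1 3 5 6 2 4)*(0 3 4 2) = (0 3 5 6)(1 4), (0 3 4 2)*(1 3 5 6 2 4) = (0 5 6 2)(1 3)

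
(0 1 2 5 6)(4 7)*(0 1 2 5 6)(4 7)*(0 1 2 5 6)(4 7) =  (0 5 1 6 2)(4 7)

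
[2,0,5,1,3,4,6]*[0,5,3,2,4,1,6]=[3,0,1,5,2,4,6]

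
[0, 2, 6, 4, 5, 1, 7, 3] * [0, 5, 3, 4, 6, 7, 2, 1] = [0, 3, 2, 6, 7, 5, 1, 4]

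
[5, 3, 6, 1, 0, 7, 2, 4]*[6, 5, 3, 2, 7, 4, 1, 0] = [4, 2, 1, 5, 6, 0, 3, 7]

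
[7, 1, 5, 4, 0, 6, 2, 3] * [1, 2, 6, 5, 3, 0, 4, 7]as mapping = [0→7, 1→2, 2→0, 3→3, 4→1, 5→4, 6→6, 7→5]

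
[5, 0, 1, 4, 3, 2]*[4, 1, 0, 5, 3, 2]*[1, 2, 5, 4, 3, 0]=[5, 3, 2, 4, 0, 1]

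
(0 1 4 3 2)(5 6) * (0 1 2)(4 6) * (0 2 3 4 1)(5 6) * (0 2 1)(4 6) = (0 3 1 5)(4 6)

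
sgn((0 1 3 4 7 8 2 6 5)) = 1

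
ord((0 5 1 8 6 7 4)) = 7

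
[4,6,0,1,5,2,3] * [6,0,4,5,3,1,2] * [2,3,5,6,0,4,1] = [6,5,1,2,3,0,4]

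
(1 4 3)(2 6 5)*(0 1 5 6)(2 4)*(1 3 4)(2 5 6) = (0 3 6 2)(1 5)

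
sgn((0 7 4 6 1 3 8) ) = 1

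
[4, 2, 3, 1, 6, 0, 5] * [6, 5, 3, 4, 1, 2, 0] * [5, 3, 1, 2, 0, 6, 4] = [3, 2, 0, 6, 5, 4, 1]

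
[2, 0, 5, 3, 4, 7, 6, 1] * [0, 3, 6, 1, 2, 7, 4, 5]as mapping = [0→6, 1→0, 2→7, 3→1, 4→2, 5→5, 6→4, 7→3]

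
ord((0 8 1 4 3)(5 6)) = 10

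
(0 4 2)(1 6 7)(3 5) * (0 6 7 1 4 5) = (0 5 3)(1 7 4 2 6)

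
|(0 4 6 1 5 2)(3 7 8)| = 6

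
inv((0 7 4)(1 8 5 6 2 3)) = (0 4 7)(1 3 2 6 5 8)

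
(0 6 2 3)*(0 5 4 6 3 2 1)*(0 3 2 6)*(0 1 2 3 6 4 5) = (0 3)(1 6 2 4)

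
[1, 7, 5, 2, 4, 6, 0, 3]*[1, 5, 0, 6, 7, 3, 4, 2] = [5, 2, 3, 0, 7, 4, 1, 6]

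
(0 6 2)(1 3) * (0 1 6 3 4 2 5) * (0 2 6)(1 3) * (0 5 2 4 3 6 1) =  (1 3 5 4)(2 6)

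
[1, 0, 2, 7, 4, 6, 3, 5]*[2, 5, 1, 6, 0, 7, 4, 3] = [5, 2, 1, 3, 0, 4, 6, 7]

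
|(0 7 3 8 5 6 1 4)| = 8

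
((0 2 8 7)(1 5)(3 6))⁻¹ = (0 7 8 2)(1 5)(3 6)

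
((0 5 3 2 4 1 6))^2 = (0 3 4 6 5 2 1)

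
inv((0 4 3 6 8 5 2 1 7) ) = (0 7 1 2 5 8 6 3 4) 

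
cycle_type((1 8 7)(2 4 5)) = 3^2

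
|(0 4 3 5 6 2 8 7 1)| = 9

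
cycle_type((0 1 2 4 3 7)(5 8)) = 2.6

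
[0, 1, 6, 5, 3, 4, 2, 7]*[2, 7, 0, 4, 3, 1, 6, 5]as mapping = [0→2, 1→7, 2→6, 3→1, 4→4, 5→3, 6→0, 7→5]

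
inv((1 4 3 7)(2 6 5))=(1 7 3 4)(2 5 6)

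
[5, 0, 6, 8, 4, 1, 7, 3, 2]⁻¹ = [1, 5, 8, 7, 4, 0, 2, 6, 3]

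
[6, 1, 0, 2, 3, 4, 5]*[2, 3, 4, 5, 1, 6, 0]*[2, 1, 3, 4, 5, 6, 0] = [2, 4, 3, 5, 6, 1, 0]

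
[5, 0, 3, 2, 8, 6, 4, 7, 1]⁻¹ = [1, 8, 3, 2, 6, 0, 5, 7, 4]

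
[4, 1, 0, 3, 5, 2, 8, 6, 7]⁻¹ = [2, 1, 5, 3, 0, 4, 7, 8, 6]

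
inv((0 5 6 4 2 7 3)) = (0 3 7 2 4 6 5)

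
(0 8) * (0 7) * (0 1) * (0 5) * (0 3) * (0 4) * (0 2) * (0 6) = (0 8 7 1 5 3 4 2 6)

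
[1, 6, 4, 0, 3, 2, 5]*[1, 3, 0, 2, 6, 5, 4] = [3, 4, 6, 1, 2, 0, 5]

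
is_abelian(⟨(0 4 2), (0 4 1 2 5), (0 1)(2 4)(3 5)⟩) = no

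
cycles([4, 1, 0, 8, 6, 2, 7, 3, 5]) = (0 4 6 7 3 8 5 2)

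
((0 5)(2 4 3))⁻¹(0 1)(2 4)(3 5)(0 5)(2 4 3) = (0 2)(1 5)(3 4)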